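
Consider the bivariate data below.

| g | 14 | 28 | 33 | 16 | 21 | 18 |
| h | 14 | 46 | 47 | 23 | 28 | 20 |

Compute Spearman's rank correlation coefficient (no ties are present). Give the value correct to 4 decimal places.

Rank g: 1, 5, 6, 2, 4, 3
Rank h: 1, 5, 6, 3, 4, 2
d = rank(g) − rank(h): 0, 0, 0, -1, 0, 1; Σd² = 2
ρ = 1 − 6Σd² / [n(n²−1)] = 1 − 6×2 / (6×35) = 1 − 12/210 ≈ 0.9429

0.9429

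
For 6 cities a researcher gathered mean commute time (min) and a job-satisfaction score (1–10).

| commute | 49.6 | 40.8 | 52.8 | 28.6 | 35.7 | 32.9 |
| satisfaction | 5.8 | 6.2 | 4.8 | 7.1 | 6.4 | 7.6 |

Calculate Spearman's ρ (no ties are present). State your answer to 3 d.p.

Rank commute: 5, 4, 6, 1, 3, 2
Rank satisfaction: 2, 3, 1, 5, 4, 6
d = rank(commute) − rank(satisfaction): 3, 1, 5, -4, -1, -4; Σd² = 68
ρ = 1 − 6Σd² / [n(n²−1)] = 1 − 6×68 / (6×35) = 1 − 408/210 ≈ -0.943

-0.943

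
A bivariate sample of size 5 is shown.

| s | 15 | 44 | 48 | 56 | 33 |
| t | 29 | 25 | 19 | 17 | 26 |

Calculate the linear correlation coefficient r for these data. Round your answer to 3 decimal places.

n = 5, Σs = 196, Σt = 116, Σs² = 8690, Σt² = 2792, Σst = 4257
nΣst − ΣsΣt = 21285 − 22736 = -1451
nΣs² − (Σs)² = 43450 − 38416 = 5034; nΣt² − (Σt)² = 13960 − 13456 = 504
r = -1451 / √(5034 × 504) = -1451 / 1592.8390 ≈ -0.911

-0.911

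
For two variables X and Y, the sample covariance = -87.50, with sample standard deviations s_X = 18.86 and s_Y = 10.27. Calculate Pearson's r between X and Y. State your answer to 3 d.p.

-0.452

r = Cov(X,Y) / (s_X · s_Y) = -87.50 / (18.86 × 10.27)
  = -87.50 / 193.6922 ≈ -0.452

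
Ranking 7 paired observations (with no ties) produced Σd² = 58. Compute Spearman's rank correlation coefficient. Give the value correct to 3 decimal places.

-0.036

ρ = 1 − 6Σd² / [n(n²−1)] = 1 − 6×58 / (7×48)
  = 1 − 348/336 = 1 − 1.0357 ≈ -0.036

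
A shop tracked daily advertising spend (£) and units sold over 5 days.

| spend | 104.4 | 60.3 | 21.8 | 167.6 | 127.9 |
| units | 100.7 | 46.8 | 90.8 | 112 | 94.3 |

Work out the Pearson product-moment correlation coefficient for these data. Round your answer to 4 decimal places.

0.5793

n = 5, Σx = 482, Σy = 444.6, Σx² = 59458.86, Σy² = 42011.86, Σxy = 46146.73
nΣxy − ΣxΣy = 230733.65 − 214297.2 = 16436.45
nΣx² − (Σx)² = 297294.3 − 232324 = 64970.3; nΣy² − (Σy)² = 210059.3 − 197669.16 = 12390.14
r = 16436.45 / √(64970.3 × 12390.14) = 16436.45 / 28372.3653 ≈ 0.5793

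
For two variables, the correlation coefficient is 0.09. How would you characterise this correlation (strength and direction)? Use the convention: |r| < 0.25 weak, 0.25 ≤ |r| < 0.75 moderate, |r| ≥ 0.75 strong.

r = 0.09 > 0 so the relationship is positive.
|r| = 0.09, which falls in the weak range.

weak positive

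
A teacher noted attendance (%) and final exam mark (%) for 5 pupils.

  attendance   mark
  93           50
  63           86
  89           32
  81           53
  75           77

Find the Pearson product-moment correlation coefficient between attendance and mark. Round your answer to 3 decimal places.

n = 5, Σx = 401, Σy = 298, Σx² = 32725, Σy² = 19658, Σxy = 22984
nΣxy − ΣxΣy = 114920 − 119498 = -4578
nΣx² − (Σx)² = 163625 − 160801 = 2824; nΣy² − (Σy)² = 98290 − 88804 = 9486
r = -4578 / √(2824 × 9486) = -4578 / 5175.7573 ≈ -0.885

-0.885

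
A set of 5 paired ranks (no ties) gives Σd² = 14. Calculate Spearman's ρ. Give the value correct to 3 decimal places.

ρ = 1 − 6Σd² / [n(n²−1)] = 1 − 6×14 / (5×24)
  = 1 − 84/120 = 1 − 0.7000 ≈ 0.300

0.300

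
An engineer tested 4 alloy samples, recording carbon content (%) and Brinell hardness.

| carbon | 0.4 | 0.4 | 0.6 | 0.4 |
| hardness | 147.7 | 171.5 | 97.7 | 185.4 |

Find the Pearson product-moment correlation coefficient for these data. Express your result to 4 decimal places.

n = 4, Σx = 1.8, Σy = 602.3, Σx² = 0.84, Σy² = 95145.99, Σxy = 260.46
nΣxy − ΣxΣy = 1041.84 − 1084.14 = -42.3
nΣx² − (Σx)² = 3.36 − 3.24 = 0.12; nΣy² − (Σy)² = 380583.96 − 362765.29 = 17818.67
r = -42.3 / √(0.12 × 17818.67) = -42.3 / 46.2411 ≈ -0.9148

-0.9148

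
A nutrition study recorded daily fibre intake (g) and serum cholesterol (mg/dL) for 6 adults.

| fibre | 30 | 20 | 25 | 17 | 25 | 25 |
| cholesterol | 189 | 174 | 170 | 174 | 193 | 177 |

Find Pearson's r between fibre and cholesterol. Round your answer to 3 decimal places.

n = 6, Σx = 142, Σy = 1077, Σx² = 3464, Σy² = 193751, Σxy = 25608
nΣxy − ΣxΣy = 153648 − 152934 = 714
nΣx² − (Σx)² = 20784 − 20164 = 620; nΣy² − (Σy)² = 1162506 − 1159929 = 2577
r = 714 / √(620 × 2577) = 714 / 1264.0174 ≈ 0.565

0.565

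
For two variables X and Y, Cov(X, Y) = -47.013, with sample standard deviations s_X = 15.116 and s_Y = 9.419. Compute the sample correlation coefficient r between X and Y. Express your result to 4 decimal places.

-0.3302

r = Cov(X,Y) / (s_X · s_Y) = -47.013 / (15.116 × 9.419)
  = -47.013 / 142.3776 ≈ -0.3302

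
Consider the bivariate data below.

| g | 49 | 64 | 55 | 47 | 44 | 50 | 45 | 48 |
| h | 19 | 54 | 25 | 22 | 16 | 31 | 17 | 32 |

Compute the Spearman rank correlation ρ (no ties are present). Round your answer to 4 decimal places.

Rank g: 5, 8, 7, 3, 1, 6, 2, 4
Rank h: 3, 8, 5, 4, 1, 6, 2, 7
d = rank(g) − rank(h): 2, 0, 2, -1, 0, 0, 0, -3; Σd² = 18
ρ = 1 − 6Σd² / [n(n²−1)] = 1 − 6×18 / (8×63) = 1 − 108/504 ≈ 0.7857

0.7857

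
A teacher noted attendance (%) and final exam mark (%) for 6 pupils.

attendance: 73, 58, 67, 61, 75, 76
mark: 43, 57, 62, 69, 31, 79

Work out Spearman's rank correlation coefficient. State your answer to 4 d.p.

0.0286

Rank attendance: 4, 1, 3, 2, 5, 6
Rank mark: 2, 3, 4, 5, 1, 6
d = rank(attendance) − rank(mark): 2, -2, -1, -3, 4, 0; Σd² = 34
ρ = 1 − 6Σd² / [n(n²−1)] = 1 − 6×34 / (6×35) = 1 − 204/210 ≈ 0.0286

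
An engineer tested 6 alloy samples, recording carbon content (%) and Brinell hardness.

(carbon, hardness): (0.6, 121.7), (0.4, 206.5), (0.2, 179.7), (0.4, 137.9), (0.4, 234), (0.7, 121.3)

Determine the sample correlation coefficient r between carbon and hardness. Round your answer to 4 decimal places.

n = 6, Σx = 2.7, Σy = 1001.1, Σx² = 1.37, Σy² = 178231.33, Σxy = 425.23
nΣxy − ΣxΣy = 2551.38 − 2702.97 = -151.59
nΣx² − (Σx)² = 8.22 − 7.29 = 0.93; nΣy² − (Σy)² = 1069387.98 − 1002201.21 = 67186.77
r = -151.59 / √(0.93 × 67186.77) = -151.59 / 249.9674 ≈ -0.6064

-0.6064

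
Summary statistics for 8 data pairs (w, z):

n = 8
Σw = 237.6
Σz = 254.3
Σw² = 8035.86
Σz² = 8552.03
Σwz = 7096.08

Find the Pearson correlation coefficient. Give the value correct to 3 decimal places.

r = (nΣwz − ΣwΣz) / √[(nΣw² − (Σw)²)(nΣz² − (Σz)²)]
Numerator: 8×7096.08 − 237.6×254.3 = -3653.04
Denominator: √[(64286.88 − 56453.76)(68416.24 − 64668.49)] = √[7833.12 × 3747.75] = 5418.1709
r = -3653.04 / 5418.1709 ≈ -0.674

-0.674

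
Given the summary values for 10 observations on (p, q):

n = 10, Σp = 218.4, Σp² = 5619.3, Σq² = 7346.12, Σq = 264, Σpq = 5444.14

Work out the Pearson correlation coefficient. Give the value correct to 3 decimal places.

r = (nΣpq − ΣpΣq) / √[(nΣp² − (Σp)²)(nΣq² − (Σq)²)]
Numerator: 10×5444.14 − 218.4×264 = -3216.2
Denominator: √[(56193 − 47698.56)(73461.2 − 69696)] = √[8494.44 × 3765.2] = 5655.3749
r = -3216.2 / 5655.3749 ≈ -0.569

-0.569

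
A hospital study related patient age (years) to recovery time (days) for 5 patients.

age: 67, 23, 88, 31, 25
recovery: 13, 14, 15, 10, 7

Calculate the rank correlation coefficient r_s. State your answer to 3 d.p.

0.400

Rank age: 4, 1, 5, 3, 2
Rank recovery: 3, 4, 5, 2, 1
d = rank(age) − rank(recovery): 1, -3, 0, 1, 1; Σd² = 12
ρ = 1 − 6Σd² / [n(n²−1)] = 1 − 6×12 / (5×24) = 1 − 72/120 ≈ 0.400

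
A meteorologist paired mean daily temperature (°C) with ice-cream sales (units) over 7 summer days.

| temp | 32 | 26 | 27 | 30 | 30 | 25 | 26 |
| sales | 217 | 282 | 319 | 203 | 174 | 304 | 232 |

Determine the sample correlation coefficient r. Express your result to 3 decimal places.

n = 7, Σx = 196, Σy = 1731, Σx² = 5530, Σy² = 446099, Σxy = 47831
nΣxy − ΣxΣy = 334817 − 339276 = -4459
nΣx² − (Σx)² = 38710 − 38416 = 294; nΣy² − (Σy)² = 3122693 − 2996361 = 126332
r = -4459 / √(294 × 126332) = -4459 / 6094.3915 ≈ -0.732

-0.732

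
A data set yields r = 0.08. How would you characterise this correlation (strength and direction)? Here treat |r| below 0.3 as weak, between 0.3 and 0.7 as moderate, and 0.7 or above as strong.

weak positive

r = 0.08 > 0 so the relationship is positive.
|r| = 0.08, which falls in the weak range.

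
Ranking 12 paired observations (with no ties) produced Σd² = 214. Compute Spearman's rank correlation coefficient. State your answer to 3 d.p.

ρ = 1 − 6Σd² / [n(n²−1)] = 1 − 6×214 / (12×143)
  = 1 − 1284/1716 = 1 − 0.7483 ≈ 0.252

0.252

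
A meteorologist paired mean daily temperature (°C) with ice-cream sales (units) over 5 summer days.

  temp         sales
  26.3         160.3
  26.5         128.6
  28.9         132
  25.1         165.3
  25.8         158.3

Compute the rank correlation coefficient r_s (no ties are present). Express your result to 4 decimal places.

Rank temp: 3, 4, 5, 1, 2
Rank sales: 4, 1, 2, 5, 3
d = rank(temp) − rank(sales): -1, 3, 3, -4, -1; Σd² = 36
ρ = 1 − 6Σd² / [n(n²−1)] = 1 − 6×36 / (5×24) = 1 − 216/120 ≈ -0.8000

-0.8000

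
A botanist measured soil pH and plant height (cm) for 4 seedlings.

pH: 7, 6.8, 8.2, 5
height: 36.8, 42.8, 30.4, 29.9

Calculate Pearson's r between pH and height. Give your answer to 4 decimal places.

n = 4, Σx = 27, Σy = 139.9, Σx² = 187.48, Σy² = 5004.25, Σxy = 947.42
nΣxy − ΣxΣy = 3789.68 − 3777.3 = 12.38
nΣx² − (Σx)² = 749.92 − 729 = 20.92; nΣy² − (Σy)² = 20017 − 19572.01 = 444.99
r = 12.38 / √(20.92 × 444.99) = 12.38 / 96.4841 ≈ 0.1283

0.1283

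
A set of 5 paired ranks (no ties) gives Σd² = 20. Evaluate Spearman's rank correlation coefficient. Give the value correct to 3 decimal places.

ρ = 1 − 6Σd² / [n(n²−1)] = 1 − 6×20 / (5×24)
  = 1 − 120/120 = 1 − 1.0000 ≈ 0.000

0.000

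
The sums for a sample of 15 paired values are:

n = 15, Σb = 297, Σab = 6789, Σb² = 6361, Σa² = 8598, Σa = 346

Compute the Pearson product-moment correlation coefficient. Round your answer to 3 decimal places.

-0.114

r = (nΣab − ΣaΣb) / √[(nΣa² − (Σa)²)(nΣb² − (Σb)²)]
Numerator: 15×6789 − 346×297 = -927
Denominator: √[(128970 − 119716)(95415 − 88209)] = √[9254 × 7206] = 8166.0470
r = -927 / 8166.0470 ≈ -0.114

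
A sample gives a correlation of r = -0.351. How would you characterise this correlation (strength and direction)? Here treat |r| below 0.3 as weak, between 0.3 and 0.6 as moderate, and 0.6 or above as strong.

r = -0.351 < 0 so the relationship is negative.
|r| = 0.351, which falls in the moderate range.

moderate negative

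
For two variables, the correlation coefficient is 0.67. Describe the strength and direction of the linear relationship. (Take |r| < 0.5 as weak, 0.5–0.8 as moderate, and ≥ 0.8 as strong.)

r = 0.67 > 0 so the relationship is positive.
|r| = 0.67, which falls in the moderate range.

moderate positive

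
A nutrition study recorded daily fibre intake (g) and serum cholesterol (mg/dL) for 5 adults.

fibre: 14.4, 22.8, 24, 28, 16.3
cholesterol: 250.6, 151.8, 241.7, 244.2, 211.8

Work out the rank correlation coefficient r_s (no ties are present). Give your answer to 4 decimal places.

-0.1000

Rank fibre: 1, 3, 4, 5, 2
Rank cholesterol: 5, 1, 3, 4, 2
d = rank(fibre) − rank(cholesterol): -4, 2, 1, 1, 0; Σd² = 22
ρ = 1 − 6Σd² / [n(n²−1)] = 1 − 6×22 / (5×24) = 1 − 132/120 ≈ -0.1000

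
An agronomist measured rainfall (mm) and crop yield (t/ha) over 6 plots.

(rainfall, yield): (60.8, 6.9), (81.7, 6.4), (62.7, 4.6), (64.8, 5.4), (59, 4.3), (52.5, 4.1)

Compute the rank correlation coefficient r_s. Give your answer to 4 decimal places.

Rank rainfall: 3, 6, 4, 5, 2, 1
Rank yield: 6, 5, 3, 4, 2, 1
d = rank(rainfall) − rank(yield): -3, 1, 1, 1, 0, 0; Σd² = 12
ρ = 1 − 6Σd² / [n(n²−1)] = 1 − 6×12 / (6×35) = 1 − 72/210 ≈ 0.6571

0.6571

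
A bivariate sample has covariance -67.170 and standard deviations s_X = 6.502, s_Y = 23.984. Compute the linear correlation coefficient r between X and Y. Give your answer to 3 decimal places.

-0.431

r = Cov(X,Y) / (s_X · s_Y) = -67.170 / (6.502 × 23.984)
  = -67.170 / 155.9440 ≈ -0.431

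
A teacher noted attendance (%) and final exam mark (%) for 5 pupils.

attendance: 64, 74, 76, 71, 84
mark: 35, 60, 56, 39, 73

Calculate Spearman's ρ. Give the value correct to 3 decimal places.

Rank attendance: 1, 3, 4, 2, 5
Rank mark: 1, 4, 3, 2, 5
d = rank(attendance) − rank(mark): 0, -1, 1, 0, 0; Σd² = 2
ρ = 1 − 6Σd² / [n(n²−1)] = 1 − 6×2 / (5×24) = 1 − 12/120 ≈ 0.900

0.900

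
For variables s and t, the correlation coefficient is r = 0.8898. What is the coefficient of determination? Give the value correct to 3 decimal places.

0.792

r² = (0.8898)² = 0.792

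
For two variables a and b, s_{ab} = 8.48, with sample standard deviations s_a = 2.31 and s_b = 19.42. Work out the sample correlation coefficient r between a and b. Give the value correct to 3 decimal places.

0.189

r = Cov(a,b) / (s_a · s_b) = 8.48 / (2.31 × 19.42)
  = 8.48 / 44.8602 ≈ 0.189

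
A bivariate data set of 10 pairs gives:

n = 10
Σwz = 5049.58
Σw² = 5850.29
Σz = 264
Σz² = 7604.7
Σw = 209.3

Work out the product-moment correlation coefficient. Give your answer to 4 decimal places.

r = (nΣwz − ΣwΣz) / √[(nΣw² − (Σw)²)(nΣz² − (Σz)²)]
Numerator: 10×5049.58 − 209.3×264 = -4759.4
Denominator: √[(58502.9 − 43806.49)(76047 − 69696)] = √[14696.41 × 6351] = 9661.1024
r = -4759.4 / 9661.1024 ≈ -0.4926

-0.4926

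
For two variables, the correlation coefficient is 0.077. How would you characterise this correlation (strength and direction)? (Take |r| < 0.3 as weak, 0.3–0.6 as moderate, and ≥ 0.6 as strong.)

r = 0.077 > 0 so the relationship is positive.
|r| = 0.077, which falls in the weak range.

weak positive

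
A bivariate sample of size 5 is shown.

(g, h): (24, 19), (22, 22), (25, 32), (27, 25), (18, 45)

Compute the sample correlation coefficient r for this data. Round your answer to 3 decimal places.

-0.653

n = 5, Σg = 116, Σh = 143, Σg² = 2738, Σh² = 4519, Σgh = 3225
nΣgh − ΣgΣh = 16125 − 16588 = -463
nΣg² − (Σg)² = 13690 − 13456 = 234; nΣh² − (Σh)² = 22595 − 20449 = 2146
r = -463 / √(234 × 2146) = -463 / 708.6353 ≈ -0.653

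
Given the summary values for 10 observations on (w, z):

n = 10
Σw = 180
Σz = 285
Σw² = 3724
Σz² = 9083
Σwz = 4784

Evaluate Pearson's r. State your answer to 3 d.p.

-0.507

r = (nΣwz − ΣwΣz) / √[(nΣw² − (Σw)²)(nΣz² − (Σz)²)]
Numerator: 10×4784 − 180×285 = -3460
Denominator: √[(37240 − 32400)(90830 − 81225)] = √[4840 × 9605] = 6818.2256
r = -3460 / 6818.2256 ≈ -0.507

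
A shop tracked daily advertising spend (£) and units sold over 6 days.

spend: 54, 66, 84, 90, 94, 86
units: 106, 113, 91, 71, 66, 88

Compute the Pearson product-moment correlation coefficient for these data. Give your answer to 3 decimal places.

-0.883

n = 6, Σx = 474, Σy = 535, Σx² = 38660, Σy² = 49427, Σxy = 40988
nΣxy − ΣxΣy = 245928 − 253590 = -7662
nΣx² − (Σx)² = 231960 − 224676 = 7284; nΣy² − (Σy)² = 296562 − 286225 = 10337
r = -7662 / √(7284 × 10337) = -7662 / 8677.2523 ≈ -0.883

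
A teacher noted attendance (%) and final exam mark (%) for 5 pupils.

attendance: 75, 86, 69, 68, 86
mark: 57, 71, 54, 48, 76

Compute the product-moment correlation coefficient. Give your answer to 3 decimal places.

n = 5, Σx = 384, Σy = 306, Σx² = 29802, Σy² = 19286, Σxy = 23907
nΣxy − ΣxΣy = 119535 − 117504 = 2031
nΣx² − (Σx)² = 149010 − 147456 = 1554; nΣy² − (Σy)² = 96430 − 93636 = 2794
r = 2031 / √(1554 × 2794) = 2031 / 2083.7169 ≈ 0.975

0.975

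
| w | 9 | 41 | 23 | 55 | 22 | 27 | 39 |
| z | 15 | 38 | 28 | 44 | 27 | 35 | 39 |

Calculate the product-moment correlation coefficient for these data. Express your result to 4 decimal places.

0.9513

n = 7, Σw = 216, Σz = 226, Σw² = 8050, Σz² = 7864, Σwz = 7817
nΣwz − ΣwΣz = 54719 − 48816 = 5903
nΣw² − (Σw)² = 56350 − 46656 = 9694; nΣz² − (Σz)² = 55048 − 51076 = 3972
r = 5903 / √(9694 × 3972) = 5903 / 6205.2049 ≈ 0.9513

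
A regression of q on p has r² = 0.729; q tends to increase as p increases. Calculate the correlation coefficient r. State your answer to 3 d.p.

|r| = √0.729 = 0.854
The association is positive, so r = 0.854.

0.854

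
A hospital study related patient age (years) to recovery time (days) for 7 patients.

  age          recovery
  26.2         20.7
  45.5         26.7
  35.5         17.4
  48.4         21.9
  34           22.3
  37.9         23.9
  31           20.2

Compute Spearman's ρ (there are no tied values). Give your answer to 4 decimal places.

0.5000

Rank age: 1, 6, 4, 7, 3, 5, 2
Rank recovery: 3, 7, 1, 4, 5, 6, 2
d = rank(age) − rank(recovery): -2, -1, 3, 3, -2, -1, 0; Σd² = 28
ρ = 1 − 6Σd² / [n(n²−1)] = 1 − 6×28 / (7×48) = 1 − 168/336 ≈ 0.5000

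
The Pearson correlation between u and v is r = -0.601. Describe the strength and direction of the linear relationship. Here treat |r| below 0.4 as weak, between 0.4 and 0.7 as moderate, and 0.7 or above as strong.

moderate negative

r = -0.601 < 0 so the relationship is negative.
|r| = 0.601, which falls in the moderate range.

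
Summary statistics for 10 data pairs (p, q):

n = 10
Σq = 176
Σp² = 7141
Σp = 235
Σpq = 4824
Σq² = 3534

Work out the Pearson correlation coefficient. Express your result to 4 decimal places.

0.8186

r = (nΣpq − ΣpΣq) / √[(nΣp² − (Σp)²)(nΣq² − (Σq)²)]
Numerator: 10×4824 − 235×176 = 6880
Denominator: √[(71410 − 55225)(35340 − 30976)] = √[16185 × 4364] = 8404.2454
r = 6880 / 8404.2454 ≈ 0.8186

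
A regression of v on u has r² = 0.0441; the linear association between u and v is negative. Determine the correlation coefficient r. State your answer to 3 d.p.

-0.210

|r| = √0.0441 = 0.210
The association is negative, so r = −0.210.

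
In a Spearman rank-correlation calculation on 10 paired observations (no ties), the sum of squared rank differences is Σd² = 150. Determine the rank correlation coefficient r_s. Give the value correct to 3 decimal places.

0.091

ρ = 1 − 6Σd² / [n(n²−1)] = 1 − 6×150 / (10×99)
  = 1 − 900/990 = 1 − 0.9091 ≈ 0.091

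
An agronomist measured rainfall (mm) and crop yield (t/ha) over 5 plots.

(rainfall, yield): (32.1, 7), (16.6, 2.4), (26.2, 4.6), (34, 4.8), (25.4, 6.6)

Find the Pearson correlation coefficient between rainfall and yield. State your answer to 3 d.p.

n = 5, Σx = 134.3, Σy = 25.4, Σx² = 3793.57, Σy² = 142.52, Σxy = 715.9
nΣxy − ΣxΣy = 3579.5 − 3411.22 = 168.28
nΣx² − (Σx)² = 18967.85 − 18036.49 = 931.36; nΣy² − (Σy)² = 712.6 − 645.16 = 67.44
r = 168.28 / √(931.36 × 67.44) = 168.28 / 250.6211 ≈ 0.671

0.671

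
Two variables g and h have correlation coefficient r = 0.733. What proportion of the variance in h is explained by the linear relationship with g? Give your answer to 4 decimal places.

r² = (0.733)² = 0.5373

0.5373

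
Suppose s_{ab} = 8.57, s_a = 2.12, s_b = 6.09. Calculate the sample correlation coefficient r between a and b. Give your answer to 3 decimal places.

0.664

r = Cov(a,b) / (s_a · s_b) = 8.57 / (2.12 × 6.09)
  = 8.57 / 12.9108 ≈ 0.664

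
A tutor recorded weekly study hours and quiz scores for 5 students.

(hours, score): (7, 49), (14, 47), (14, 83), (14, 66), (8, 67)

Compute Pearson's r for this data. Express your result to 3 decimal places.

0.313

n = 5, Σx = 57, Σy = 312, Σx² = 701, Σy² = 20344, Σxy = 3623
nΣxy − ΣxΣy = 18115 − 17784 = 331
nΣx² − (Σx)² = 3505 − 3249 = 256; nΣy² − (Σy)² = 101720 − 97344 = 4376
r = 331 / √(256 × 4376) = 331 / 1058.4215 ≈ 0.313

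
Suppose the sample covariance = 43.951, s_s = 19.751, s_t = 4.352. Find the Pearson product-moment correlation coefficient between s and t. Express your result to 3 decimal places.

0.511

r = Cov(s,t) / (s_s · s_t) = 43.951 / (19.751 × 4.352)
  = 43.951 / 85.9564 ≈ 0.511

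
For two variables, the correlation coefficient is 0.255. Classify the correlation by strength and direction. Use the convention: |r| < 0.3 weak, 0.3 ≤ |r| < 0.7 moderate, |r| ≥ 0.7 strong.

r = 0.255 > 0 so the relationship is positive.
|r| = 0.255, which falls in the weak range.

weak positive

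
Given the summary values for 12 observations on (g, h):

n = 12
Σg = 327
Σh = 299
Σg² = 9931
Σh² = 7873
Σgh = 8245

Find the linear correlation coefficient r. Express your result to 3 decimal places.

r = (nΣgh − ΣgΣh) / √[(nΣg² − (Σg)²)(nΣh² − (Σh)²)]
Numerator: 12×8245 − 327×299 = 1167
Denominator: √[(119172 − 106929)(94476 − 89401)] = √[12243 × 5075] = 7882.4631
r = 1167 / 7882.4631 ≈ 0.148

0.148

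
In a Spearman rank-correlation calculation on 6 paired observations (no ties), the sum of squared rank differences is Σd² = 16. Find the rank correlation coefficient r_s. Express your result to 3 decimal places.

ρ = 1 − 6Σd² / [n(n²−1)] = 1 − 6×16 / (6×35)
  = 1 − 96/210 = 1 − 0.4571 ≈ 0.543

0.543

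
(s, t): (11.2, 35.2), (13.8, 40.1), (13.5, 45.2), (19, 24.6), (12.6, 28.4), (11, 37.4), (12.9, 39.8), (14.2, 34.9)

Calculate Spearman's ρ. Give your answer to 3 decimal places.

Rank s: 2, 6, 5, 8, 3, 1, 4, 7
Rank t: 4, 7, 8, 1, 2, 5, 6, 3
d = rank(s) − rank(t): -2, -1, -3, 7, 1, -4, -2, 4; Σd² = 100
ρ = 1 − 6Σd² / [n(n²−1)] = 1 − 6×100 / (8×63) = 1 − 600/504 ≈ -0.190

-0.190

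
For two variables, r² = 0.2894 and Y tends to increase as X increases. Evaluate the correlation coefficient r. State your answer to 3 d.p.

|r| = √0.2894 = 0.538
The association is positive, so r = 0.538.

0.538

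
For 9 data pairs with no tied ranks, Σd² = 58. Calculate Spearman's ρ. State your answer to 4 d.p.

ρ = 1 − 6Σd² / [n(n²−1)] = 1 − 6×58 / (9×80)
  = 1 − 348/720 = 1 − 0.48333 ≈ 0.5167

0.5167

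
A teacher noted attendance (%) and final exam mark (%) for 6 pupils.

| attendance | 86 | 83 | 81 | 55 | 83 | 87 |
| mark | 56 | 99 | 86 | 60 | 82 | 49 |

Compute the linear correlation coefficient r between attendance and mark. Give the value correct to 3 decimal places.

0.141

n = 6, Σx = 475, Σy = 432, Σx² = 38329, Σy² = 33058, Σxy = 34368
nΣxy − ΣxΣy = 206208 − 205200 = 1008
nΣx² − (Σx)² = 229974 − 225625 = 4349; nΣy² − (Σy)² = 198348 − 186624 = 11724
r = 1008 / √(4349 × 11724) = 1008 / 7140.5655 ≈ 0.141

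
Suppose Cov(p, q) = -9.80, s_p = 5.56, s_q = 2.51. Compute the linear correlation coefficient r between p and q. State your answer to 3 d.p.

r = Cov(p,q) / (s_p · s_q) = -9.80 / (5.56 × 2.51)
  = -9.80 / 13.9556 ≈ -0.702

-0.702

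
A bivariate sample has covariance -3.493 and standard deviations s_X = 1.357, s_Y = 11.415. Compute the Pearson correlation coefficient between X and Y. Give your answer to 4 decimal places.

-0.2255

r = Cov(X,Y) / (s_X · s_Y) = -3.493 / (1.357 × 11.415)
  = -3.493 / 15.4902 ≈ -0.2255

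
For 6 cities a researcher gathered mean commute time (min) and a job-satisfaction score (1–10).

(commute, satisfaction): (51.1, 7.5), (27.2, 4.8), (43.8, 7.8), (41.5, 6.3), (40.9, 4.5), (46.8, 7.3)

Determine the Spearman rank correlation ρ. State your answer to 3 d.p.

Rank commute: 6, 1, 4, 3, 2, 5
Rank satisfaction: 5, 2, 6, 3, 1, 4
d = rank(commute) − rank(satisfaction): 1, -1, -2, 0, 1, 1; Σd² = 8
ρ = 1 − 6Σd² / [n(n²−1)] = 1 − 6×8 / (6×35) = 1 − 48/210 ≈ 0.771

0.771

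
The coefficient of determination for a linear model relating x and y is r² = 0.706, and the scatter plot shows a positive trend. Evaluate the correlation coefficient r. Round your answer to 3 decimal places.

|r| = √0.706 = 0.840
The association is positive, so r = 0.840.

0.840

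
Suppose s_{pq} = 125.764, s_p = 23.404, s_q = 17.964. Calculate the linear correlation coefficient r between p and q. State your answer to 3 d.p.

r = Cov(p,q) / (s_p · s_q) = 125.764 / (23.404 × 17.964)
  = 125.764 / 420.4295 ≈ 0.299

0.299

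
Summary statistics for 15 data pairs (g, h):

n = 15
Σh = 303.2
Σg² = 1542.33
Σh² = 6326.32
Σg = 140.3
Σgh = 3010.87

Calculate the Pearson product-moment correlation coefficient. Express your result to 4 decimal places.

r = (nΣgh − ΣgΣh) / √[(nΣg² − (Σg)²)(nΣh² − (Σh)²)]
Numerator: 15×3010.87 − 140.3×303.2 = 2624.09
Denominator: √[(23134.95 − 19684.09)(94894.8 − 91930.24)] = √[3450.86 × 2964.56] = 3198.4811
r = 2624.09 / 3198.4811 ≈ 0.8204

0.8204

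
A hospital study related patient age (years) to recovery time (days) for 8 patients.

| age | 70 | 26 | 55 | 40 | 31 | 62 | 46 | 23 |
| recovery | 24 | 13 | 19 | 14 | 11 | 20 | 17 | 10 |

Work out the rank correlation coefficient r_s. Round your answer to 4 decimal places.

0.9762

Rank age: 8, 2, 6, 4, 3, 7, 5, 1
Rank recovery: 8, 3, 6, 4, 2, 7, 5, 1
d = rank(age) − rank(recovery): 0, -1, 0, 0, 1, 0, 0, 0; Σd² = 2
ρ = 1 − 6Σd² / [n(n²−1)] = 1 − 6×2 / (8×63) = 1 − 12/504 ≈ 0.9762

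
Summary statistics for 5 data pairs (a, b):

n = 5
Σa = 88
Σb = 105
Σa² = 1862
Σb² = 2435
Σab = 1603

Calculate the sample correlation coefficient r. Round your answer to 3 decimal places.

r = (nΣab − ΣaΣb) / √[(nΣa² − (Σa)²)(nΣb² − (Σb)²)]
Numerator: 5×1603 − 88×105 = -1225
Denominator: √[(9310 − 7744)(12175 − 11025)] = √[1566 × 1150] = 1341.9762
r = -1225 / 1341.9762 ≈ -0.913

-0.913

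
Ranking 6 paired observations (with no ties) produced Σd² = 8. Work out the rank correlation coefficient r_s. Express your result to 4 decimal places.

0.7714

ρ = 1 − 6Σd² / [n(n²−1)] = 1 − 6×8 / (6×35)
  = 1 − 48/210 = 1 − 0.22857 ≈ 0.7714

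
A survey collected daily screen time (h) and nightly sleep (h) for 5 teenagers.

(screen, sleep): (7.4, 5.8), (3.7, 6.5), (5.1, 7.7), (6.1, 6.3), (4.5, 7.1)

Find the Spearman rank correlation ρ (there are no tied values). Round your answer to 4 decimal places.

Rank screen: 5, 1, 3, 4, 2
Rank sleep: 1, 3, 5, 2, 4
d = rank(screen) − rank(sleep): 4, -2, -2, 2, -2; Σd² = 32
ρ = 1 − 6Σd² / [n(n²−1)] = 1 − 6×32 / (5×24) = 1 − 192/120 ≈ -0.6000

-0.6000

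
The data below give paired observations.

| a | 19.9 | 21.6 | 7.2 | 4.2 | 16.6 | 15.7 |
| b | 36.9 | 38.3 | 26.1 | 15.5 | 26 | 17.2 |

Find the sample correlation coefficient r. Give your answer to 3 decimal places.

n = 6, Σa = 85.2, Σb = 160, Σa² = 1454.1, Σb² = 4721.8, Σab = 2516.25
nΣab − ΣaΣb = 15097.5 − 13632 = 1465.5
nΣa² − (Σa)² = 8724.6 − 7259.04 = 1465.56; nΣb² − (Σb)² = 28330.8 − 25600 = 2730.8
r = 1465.5 / √(1465.56 × 2730.8) = 1465.5 / 2000.5377 ≈ 0.733

0.733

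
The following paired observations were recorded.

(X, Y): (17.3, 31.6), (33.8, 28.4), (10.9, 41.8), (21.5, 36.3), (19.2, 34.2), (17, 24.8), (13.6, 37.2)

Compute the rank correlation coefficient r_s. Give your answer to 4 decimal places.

Rank X: 4, 7, 1, 6, 5, 3, 2
Rank Y: 3, 2, 7, 5, 4, 1, 6
d = rank(X) − rank(Y): 1, 5, -6, 1, 1, 2, -4; Σd² = 84
ρ = 1 − 6Σd² / [n(n²−1)] = 1 − 6×84 / (7×48) = 1 − 504/336 ≈ -0.5000

-0.5000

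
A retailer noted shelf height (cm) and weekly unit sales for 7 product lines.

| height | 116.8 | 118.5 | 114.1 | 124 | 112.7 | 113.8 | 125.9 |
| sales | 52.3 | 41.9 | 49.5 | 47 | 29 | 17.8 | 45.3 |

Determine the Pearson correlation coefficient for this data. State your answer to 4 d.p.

0.4758

n = 7, Σx = 825.8, Σy = 282.8, Σx² = 97581.84, Σy² = 12360.08, Σxy = 33546.95
nΣxy − ΣxΣy = 234828.65 − 233536.24 = 1292.41
nΣx² − (Σx)² = 683072.88 − 681945.64 = 1127.24; nΣy² − (Σy)² = 86520.56 − 79975.84 = 6544.72
r = 1292.41 / √(1127.24 × 6544.72) = 1292.41 / 2716.1499 ≈ 0.4758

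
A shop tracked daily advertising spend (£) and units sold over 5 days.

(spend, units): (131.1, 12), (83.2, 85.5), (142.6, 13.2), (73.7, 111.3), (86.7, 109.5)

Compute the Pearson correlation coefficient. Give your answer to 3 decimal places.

n = 5, Σx = 517.3, Σy = 331.5, Σx² = 57392.79, Σy² = 32006.43, Σxy = 28265.58
nΣxy − ΣxΣy = 141327.9 − 171484.95 = -30157.05
nΣx² − (Σx)² = 286963.95 − 267599.29 = 19364.66; nΣy² − (Σy)² = 160032.15 − 109892.25 = 50139.9
r = -30157.05 / √(19364.66 × 50139.9) = -30157.05 / 31159.9441 ≈ -0.968

-0.968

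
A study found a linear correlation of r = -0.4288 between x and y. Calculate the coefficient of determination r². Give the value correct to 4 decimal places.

r² = (-0.4288)² = 0.1839

0.1839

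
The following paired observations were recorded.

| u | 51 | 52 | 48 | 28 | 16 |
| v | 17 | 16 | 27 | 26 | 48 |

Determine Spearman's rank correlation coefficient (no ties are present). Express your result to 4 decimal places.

Rank u: 4, 5, 3, 2, 1
Rank v: 2, 1, 4, 3, 5
d = rank(u) − rank(v): 2, 4, -1, -1, -4; Σd² = 38
ρ = 1 − 6Σd² / [n(n²−1)] = 1 − 6×38 / (5×24) = 1 − 228/120 ≈ -0.9000

-0.9000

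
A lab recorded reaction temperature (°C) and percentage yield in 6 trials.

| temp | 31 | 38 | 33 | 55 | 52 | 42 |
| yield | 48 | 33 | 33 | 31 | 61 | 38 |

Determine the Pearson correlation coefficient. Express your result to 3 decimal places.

n = 6, Σx = 251, Σy = 244, Σx² = 10987, Σy² = 10608, Σxy = 10304
nΣxy − ΣxΣy = 61824 − 61244 = 580
nΣx² − (Σx)² = 65922 − 63001 = 2921; nΣy² − (Σy)² = 63648 − 59536 = 4112
r = 580 / √(2921 × 4112) = 580 / 3465.7109 ≈ 0.167

0.167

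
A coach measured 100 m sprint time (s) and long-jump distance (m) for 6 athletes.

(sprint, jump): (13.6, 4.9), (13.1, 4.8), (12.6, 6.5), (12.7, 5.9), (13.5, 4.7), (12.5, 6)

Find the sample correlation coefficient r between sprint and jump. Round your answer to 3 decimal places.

n = 6, Σx = 78, Σy = 32.8, Σx² = 1015.12, Σy² = 182.2, Σxy = 424.8
nΣxy − ΣxΣy = 2548.8 − 2558.4 = -9.6
nΣx² − (Σx)² = 6090.72 − 6084 = 6.72; nΣy² − (Σy)² = 1093.2 − 1075.84 = 17.36
r = -9.6 / √(6.72 × 17.36) = -9.6 / 10.8009 ≈ -0.889

-0.889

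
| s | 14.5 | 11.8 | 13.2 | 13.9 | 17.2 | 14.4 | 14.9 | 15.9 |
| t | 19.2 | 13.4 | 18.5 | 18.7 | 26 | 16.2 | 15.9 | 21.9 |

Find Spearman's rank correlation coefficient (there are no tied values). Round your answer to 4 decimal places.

0.6905

Rank s: 5, 1, 2, 3, 8, 4, 6, 7
Rank t: 6, 1, 4, 5, 8, 3, 2, 7
d = rank(s) − rank(t): -1, 0, -2, -2, 0, 1, 4, 0; Σd² = 26
ρ = 1 − 6Σd² / [n(n²−1)] = 1 − 6×26 / (8×63) = 1 − 156/504 ≈ 0.6905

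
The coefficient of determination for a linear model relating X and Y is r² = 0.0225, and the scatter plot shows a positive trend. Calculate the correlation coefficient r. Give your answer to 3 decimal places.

|r| = √0.0225 = 0.150
The association is positive, so r = 0.150.

0.150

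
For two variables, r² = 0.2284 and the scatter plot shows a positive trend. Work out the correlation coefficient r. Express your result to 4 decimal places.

0.4779

|r| = √0.2284 = 0.4779
The association is positive, so r = 0.4779.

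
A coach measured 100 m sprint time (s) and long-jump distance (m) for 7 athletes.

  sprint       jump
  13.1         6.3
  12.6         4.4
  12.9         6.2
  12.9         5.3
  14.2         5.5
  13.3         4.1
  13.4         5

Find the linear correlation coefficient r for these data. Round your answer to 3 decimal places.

n = 7, Σx = 92.4, Σy = 36.8, Σx² = 1221.28, Σy² = 197.64, Σxy = 485.95
nΣxy − ΣxΣy = 3401.65 − 3400.32 = 1.33
nΣx² − (Σx)² = 8548.96 − 8537.76 = 11.2; nΣy² − (Σy)² = 1383.48 − 1354.24 = 29.24
r = 1.33 / √(11.2 × 29.24) = 1.33 / 18.0966 ≈ 0.073

0.073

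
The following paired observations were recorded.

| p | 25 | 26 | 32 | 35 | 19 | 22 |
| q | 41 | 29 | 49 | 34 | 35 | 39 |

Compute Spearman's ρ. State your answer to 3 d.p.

-0.086

Rank p: 3, 4, 5, 6, 1, 2
Rank q: 5, 1, 6, 2, 3, 4
d = rank(p) − rank(q): -2, 3, -1, 4, -2, -2; Σd² = 38
ρ = 1 − 6Σd² / [n(n²−1)] = 1 − 6×38 / (6×35) = 1 − 228/210 ≈ -0.086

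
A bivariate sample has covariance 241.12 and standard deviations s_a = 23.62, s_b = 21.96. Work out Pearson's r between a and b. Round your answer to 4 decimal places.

0.4649

r = Cov(a,b) / (s_a · s_b) = 241.12 / (23.62 × 21.96)
  = 241.12 / 518.6952 ≈ 0.4649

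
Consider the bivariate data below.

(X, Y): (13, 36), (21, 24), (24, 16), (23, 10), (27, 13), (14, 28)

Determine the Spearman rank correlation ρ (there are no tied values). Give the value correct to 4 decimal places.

-0.8286

Rank X: 1, 3, 5, 4, 6, 2
Rank Y: 6, 4, 3, 1, 2, 5
d = rank(X) − rank(Y): -5, -1, 2, 3, 4, -3; Σd² = 64
ρ = 1 − 6Σd² / [n(n²−1)] = 1 − 6×64 / (6×35) = 1 − 384/210 ≈ -0.8286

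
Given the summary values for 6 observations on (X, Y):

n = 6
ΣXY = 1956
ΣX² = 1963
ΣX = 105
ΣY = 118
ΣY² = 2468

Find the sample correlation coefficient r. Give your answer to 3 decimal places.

-0.802

r = (nΣXY − ΣXΣY) / √[(nΣX² − (ΣX)²)(nΣY² − (ΣY)²)]
Numerator: 6×1956 − 105×118 = -654
Denominator: √[(11778 − 11025)(14808 − 13924)] = √[753 × 884] = 815.8750
r = -654 / 815.8750 ≈ -0.802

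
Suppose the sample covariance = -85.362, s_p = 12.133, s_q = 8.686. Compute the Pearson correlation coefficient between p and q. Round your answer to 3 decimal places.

-0.810

r = Cov(p,q) / (s_p · s_q) = -85.362 / (12.133 × 8.686)
  = -85.362 / 105.3872 ≈ -0.810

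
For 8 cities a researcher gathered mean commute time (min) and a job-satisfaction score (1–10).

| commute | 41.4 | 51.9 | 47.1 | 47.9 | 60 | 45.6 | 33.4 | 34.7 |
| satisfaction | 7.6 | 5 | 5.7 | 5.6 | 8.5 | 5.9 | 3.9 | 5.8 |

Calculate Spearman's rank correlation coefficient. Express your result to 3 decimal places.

Rank commute: 3, 7, 5, 6, 8, 4, 1, 2
Rank satisfaction: 7, 2, 4, 3, 8, 6, 1, 5
d = rank(commute) − rank(satisfaction): -4, 5, 1, 3, 0, -2, 0, -3; Σd² = 64
ρ = 1 − 6Σd² / [n(n²−1)] = 1 − 6×64 / (8×63) = 1 − 384/504 ≈ 0.238

0.238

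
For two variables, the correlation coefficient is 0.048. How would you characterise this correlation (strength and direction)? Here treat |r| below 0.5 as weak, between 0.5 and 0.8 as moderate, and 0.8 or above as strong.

weak positive

r = 0.048 > 0 so the relationship is positive.
|r| = 0.048, which falls in the weak range.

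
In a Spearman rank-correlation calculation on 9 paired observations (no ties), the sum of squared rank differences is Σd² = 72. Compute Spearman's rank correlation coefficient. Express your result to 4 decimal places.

ρ = 1 − 6Σd² / [n(n²−1)] = 1 − 6×72 / (9×80)
  = 1 − 432/720 = 1 − 0.60000 ≈ 0.4000

0.4000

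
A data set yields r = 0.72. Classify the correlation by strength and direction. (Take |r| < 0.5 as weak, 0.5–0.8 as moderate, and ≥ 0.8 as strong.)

moderate positive

r = 0.72 > 0 so the relationship is positive.
|r| = 0.72, which falls in the moderate range.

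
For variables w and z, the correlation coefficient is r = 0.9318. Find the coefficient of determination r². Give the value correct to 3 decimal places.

0.868

r² = (0.9318)² = 0.868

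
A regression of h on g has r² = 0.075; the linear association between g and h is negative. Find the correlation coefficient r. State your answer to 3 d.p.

|r| = √0.075 = 0.274
The association is negative, so r = −0.274.

-0.274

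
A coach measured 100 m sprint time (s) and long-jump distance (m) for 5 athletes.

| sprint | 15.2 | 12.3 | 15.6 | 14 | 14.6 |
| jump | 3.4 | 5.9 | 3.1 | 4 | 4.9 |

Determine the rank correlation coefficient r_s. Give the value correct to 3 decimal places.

Rank sprint: 4, 1, 5, 2, 3
Rank jump: 2, 5, 1, 3, 4
d = rank(sprint) − rank(jump): 2, -4, 4, -1, -1; Σd² = 38
ρ = 1 − 6Σd² / [n(n²−1)] = 1 − 6×38 / (5×24) = 1 − 228/120 ≈ -0.900

-0.900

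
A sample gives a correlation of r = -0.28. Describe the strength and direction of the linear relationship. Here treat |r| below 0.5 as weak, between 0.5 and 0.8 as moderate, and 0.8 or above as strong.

r = -0.28 < 0 so the relationship is negative.
|r| = 0.28, which falls in the weak range.

weak negative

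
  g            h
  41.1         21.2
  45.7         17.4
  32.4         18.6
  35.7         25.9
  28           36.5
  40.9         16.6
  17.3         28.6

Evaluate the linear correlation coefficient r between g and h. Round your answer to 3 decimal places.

-0.686

n = 7, Σg = 241.1, Σh = 164.8, Σg² = 8858.05, Σh² = 4194.74, Σgh = 5389.49
nΣgh − ΣgΣh = 37726.43 − 39733.28 = -2006.85
nΣg² − (Σg)² = 62006.35 − 58129.21 = 3877.14; nΣh² − (Σh)² = 29363.18 − 27159.04 = 2204.14
r = -2006.85 / √(3877.14 × 2204.14) = -2006.85 / 2923.3131 ≈ -0.686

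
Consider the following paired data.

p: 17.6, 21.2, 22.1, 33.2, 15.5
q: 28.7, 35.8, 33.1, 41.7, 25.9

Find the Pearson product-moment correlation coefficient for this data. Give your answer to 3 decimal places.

n = 5, Σp = 109.6, Σq = 165.2, Σp² = 2590.1, Σq² = 5610.64, Σpq = 3781.48
nΣpq − ΣpΣq = 18907.4 − 18105.92 = 801.48
nΣp² − (Σp)² = 12950.5 − 12012.16 = 938.34; nΣq² − (Σq)² = 28053.2 − 27291.04 = 762.16
r = 801.48 / √(938.34 × 762.16) = 801.48 / 845.6744 ≈ 0.948

0.948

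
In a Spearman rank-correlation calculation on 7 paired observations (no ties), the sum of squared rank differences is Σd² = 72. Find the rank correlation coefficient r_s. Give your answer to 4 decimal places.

-0.2857

ρ = 1 − 6Σd² / [n(n²−1)] = 1 − 6×72 / (7×48)
  = 1 − 432/336 = 1 − 1.28571 ≈ -0.2857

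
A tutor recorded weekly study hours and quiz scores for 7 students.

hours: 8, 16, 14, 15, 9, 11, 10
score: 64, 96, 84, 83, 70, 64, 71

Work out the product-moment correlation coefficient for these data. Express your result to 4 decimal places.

n = 7, Σx = 83, Σy = 532, Σx² = 1043, Σy² = 41294, Σxy = 6513
nΣxy − ΣxΣy = 45591 − 44156 = 1435
nΣx² − (Σx)² = 7301 − 6889 = 412; nΣy² − (Σy)² = 289058 − 283024 = 6034
r = 1435 / √(412 × 6034) = 1435 / 1576.7080 ≈ 0.9101

0.9101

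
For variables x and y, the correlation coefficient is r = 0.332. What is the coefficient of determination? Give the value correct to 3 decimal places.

r² = (0.332)² = 0.110

0.110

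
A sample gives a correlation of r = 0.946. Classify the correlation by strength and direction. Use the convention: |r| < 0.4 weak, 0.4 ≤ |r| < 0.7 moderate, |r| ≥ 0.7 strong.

strong positive

r = 0.946 > 0 so the relationship is positive.
|r| = 0.946, which falls in the strong range.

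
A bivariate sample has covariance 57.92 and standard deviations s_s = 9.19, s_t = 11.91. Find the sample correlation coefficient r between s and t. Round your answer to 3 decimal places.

0.529

r = Cov(s,t) / (s_s · s_t) = 57.92 / (9.19 × 11.91)
  = 57.92 / 109.4529 ≈ 0.529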